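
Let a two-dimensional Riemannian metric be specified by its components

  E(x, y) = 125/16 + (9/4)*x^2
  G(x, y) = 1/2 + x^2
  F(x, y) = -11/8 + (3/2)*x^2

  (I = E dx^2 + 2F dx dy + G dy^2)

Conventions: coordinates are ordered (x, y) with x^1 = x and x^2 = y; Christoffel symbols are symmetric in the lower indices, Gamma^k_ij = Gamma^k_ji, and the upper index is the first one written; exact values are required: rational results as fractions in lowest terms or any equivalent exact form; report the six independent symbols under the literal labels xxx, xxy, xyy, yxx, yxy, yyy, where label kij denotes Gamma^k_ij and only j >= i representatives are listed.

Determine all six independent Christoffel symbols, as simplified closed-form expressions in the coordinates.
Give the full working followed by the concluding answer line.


E = 125/16 + (9/4)*x^2; F = -11/8 + (3/2)*x^2; G = 1/2 + x^2
Gamma^k_ij = (1/2) g^{kl} (d_i g_jl + d_j g_il - d_l g_ij), with g^inv = (1/(EG-F^2)) [[G, -F], [-F, E]]
first partials: E_x = (9/2)*x, E_y = 0, F_x = 3*x, F_y = 0, G_x = 2*x, G_y = 0
D = EG - F^2 = 129/64 + (209/16)*x^2
expanded: Gamma^x_xx = (G E_x - 2F F_x + F E_y)/(2D), Gamma^x_xy = (G E_y - F G_x)/(2D), Gamma^x_yy = (2G F_y - G G_x - F G_y)/(2D), Gamma^y_xx = (2E F_x - E E_y - F E_x)/(2D), Gamma^y_xy = (E G_x - F E_y)/(2D), Gamma^y_yy = (E G_y - 2F F_y + F G_x)/(2D); substitute and cancel common factors

Answer: Gamma_xxx = (-144*x^3 + 336*x)/(836*x^2 + 129), Gamma_xxy = (-96*x^3 + 88*x)/(836*x^2 + 129), Gamma_xyy = (-64*x^3 - 32*x)/(836*x^2 + 129), Gamma_yxx = (216*x^3 + 1698*x)/(836*x^2 + 129), Gamma_yxy = (144*x^3 + 500*x)/(836*x^2 + 129), Gamma_yyy = (96*x^3 - 88*x)/(836*x^2 + 129)


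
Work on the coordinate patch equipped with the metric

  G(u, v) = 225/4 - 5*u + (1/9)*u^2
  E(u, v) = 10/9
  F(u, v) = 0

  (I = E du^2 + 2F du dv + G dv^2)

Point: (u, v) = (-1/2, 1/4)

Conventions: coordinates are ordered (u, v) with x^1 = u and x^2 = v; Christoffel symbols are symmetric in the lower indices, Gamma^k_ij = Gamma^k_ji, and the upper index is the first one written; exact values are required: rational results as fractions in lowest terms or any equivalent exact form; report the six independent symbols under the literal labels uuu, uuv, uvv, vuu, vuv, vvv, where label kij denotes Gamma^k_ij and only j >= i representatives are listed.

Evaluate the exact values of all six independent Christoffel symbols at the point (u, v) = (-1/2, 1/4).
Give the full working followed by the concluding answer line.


E = 10/9, F = 0, G = 529/9 at the point
E_u = 0, E_v = 0, F_u = 0, F_v = 0, G_u = -46/9, G_v = 0
EG - F^2 = 5290/81;  g^inv = (81/5290) * [[529/9, 0], [0, 10/9]]
first-kind symbols [ij,l] = (1/2)(d_i g_jl + d_j g_il - d_l g_ij): [uu,u] = E_u/2 = 0, [uu,v] = F_u - E_v/2 = 0, [uv,u] = E_v/2 = 0, [uv,v] = G_u/2 = -23/9, [vv,u] = F_v - G_u/2 = 23/9, [vv,v] = G_v/2 = 0
Gamma^u_ij = (G*[ij,u] - F*[ij,v])/(EG - F^2), Gamma^v_ij = (E*[ij,v] - F*[ij,u])/(EG - F^2)

Answer: Gamma_uuu = 0, Gamma_uuv = 0, Gamma_uvv = 23/10, Gamma_vuu = 0, Gamma_vuv = -1/23, Gamma_vvv = 0


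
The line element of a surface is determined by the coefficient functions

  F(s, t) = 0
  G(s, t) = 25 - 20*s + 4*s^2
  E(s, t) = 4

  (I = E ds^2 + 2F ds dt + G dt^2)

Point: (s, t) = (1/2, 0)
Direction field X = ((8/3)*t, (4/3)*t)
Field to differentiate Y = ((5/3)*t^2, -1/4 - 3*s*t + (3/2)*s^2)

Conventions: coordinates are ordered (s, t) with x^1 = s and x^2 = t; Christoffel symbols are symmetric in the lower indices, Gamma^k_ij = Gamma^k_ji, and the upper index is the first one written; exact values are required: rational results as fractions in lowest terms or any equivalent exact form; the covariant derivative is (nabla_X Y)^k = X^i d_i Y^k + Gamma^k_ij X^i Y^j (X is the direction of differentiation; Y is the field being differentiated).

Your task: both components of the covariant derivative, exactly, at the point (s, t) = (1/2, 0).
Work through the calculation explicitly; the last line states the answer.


E = 4, F = 0, G = 16 at the point
E_s = 0, E_t = 0, F_s = 0, F_t = 0, G_s = -16, G_t = 0
EG - F^2 = 64;  g^inv = (1/64) * [[16, 0], [0, 4]]
first-kind symbols [ij,l] = (1/2)(d_i g_jl + d_j g_il - d_l g_ij): [ss,s] = E_s/2 = 0, [ss,t] = F_s - E_t/2 = 0, [st,s] = E_t/2 = 0, [st,t] = G_s/2 = -8, [tt,s] = F_t - G_s/2 = 8, [tt,t] = G_t/2 = 0
Gamma^s_ij = (G*[ij,s] - F*[ij,t])/(EG - F^2), Gamma^t_ij = (E*[ij,t] - F*[ij,s])/(EG - F^2)
Gamma_sss = 0, Gamma_sst = 0, Gamma_stt = 2, Gamma_tss = 0, Gamma_tst = -1/2, Gamma_ttt = 0
X = (0, 0), Y = (0, 1/8) at the point

Answer: (nabla_X Y)^s = 0, (nabla_X Y)^t = 0


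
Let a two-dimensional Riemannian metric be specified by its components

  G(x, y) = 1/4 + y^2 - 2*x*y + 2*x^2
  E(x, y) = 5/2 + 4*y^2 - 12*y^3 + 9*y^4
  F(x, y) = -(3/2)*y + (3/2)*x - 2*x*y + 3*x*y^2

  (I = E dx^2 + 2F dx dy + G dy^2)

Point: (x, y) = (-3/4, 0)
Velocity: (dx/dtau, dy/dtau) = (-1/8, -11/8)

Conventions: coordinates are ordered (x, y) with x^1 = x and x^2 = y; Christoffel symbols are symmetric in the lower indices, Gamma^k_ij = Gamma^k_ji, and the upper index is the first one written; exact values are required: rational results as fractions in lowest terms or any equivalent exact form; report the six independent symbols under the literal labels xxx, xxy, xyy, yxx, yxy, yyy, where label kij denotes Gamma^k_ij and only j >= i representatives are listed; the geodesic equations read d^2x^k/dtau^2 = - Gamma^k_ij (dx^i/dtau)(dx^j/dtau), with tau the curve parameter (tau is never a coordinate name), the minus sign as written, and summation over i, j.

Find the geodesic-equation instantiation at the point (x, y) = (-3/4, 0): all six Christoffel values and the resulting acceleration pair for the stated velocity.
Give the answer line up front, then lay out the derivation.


Answer: Gamma_xxx = 108/139, Gamma_xxy = -108/139, Gamma_xyy = 186/139, Gamma_yxx = 240/139, Gamma_yxy = -240/139, Gamma_yyy = 228/139; accelerations (d^2x/dtau^2, d^2y/dtau^2) = (-10119/4448, -5637/2224)

E = 5/2, F = -9/8, G = 11/8 at the point
E_x = 0, E_y = 0, F_x = 3/2, F_y = 0, G_x = -3, G_y = 3/2
EG - F^2 = 139/64;  g^inv = (64/139) * [[11/8, 9/8], [9/8, 5/2]]
first-kind symbols [ij,l] = (1/2)(d_i g_jl + d_j g_il - d_l g_ij): [xx,x] = E_x/2 = 0, [xx,y] = F_x - E_y/2 = 3/2, [xy,x] = E_y/2 = 0, [xy,y] = G_x/2 = -3/2, [yy,x] = F_y - G_x/2 = 3/2, [yy,y] = G_y/2 = 3/4
Gamma^x_ij = (G*[ij,x] - F*[ij,y])/(EG - F^2), Gamma^y_ij = (E*[ij,y] - F*[ij,x])/(EG - F^2)
Gamma_xxx = 108/139, Gamma_xxy = -108/139, Gamma_xyy = 186/139, Gamma_yxx = 240/139, Gamma_yxy = -240/139, Gamma_yyy = 228/139
d^2x/dtau^2 = -(Gamma_xxx*(-1/8)^2 + 2*Gamma_xxy*(-1/8)*(-11/8) + Gamma_xyy*(-11/8)^2) = -10119/4448
d^2y/dtau^2 = -(Gamma_yxx*(-1/8)^2 + 2*Gamma_yxy*(-1/8)*(-11/8) + Gamma_yyy*(-11/8)^2) = -5637/2224


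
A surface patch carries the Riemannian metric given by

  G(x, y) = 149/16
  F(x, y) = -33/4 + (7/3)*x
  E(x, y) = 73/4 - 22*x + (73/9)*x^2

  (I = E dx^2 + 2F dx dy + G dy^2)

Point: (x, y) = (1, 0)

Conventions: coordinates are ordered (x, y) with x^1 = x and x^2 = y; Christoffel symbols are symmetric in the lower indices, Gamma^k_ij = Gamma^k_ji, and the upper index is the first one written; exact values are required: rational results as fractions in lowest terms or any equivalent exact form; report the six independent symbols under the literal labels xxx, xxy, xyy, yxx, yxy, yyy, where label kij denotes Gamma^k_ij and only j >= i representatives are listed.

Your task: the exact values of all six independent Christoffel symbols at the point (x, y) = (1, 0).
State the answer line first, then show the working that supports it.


Answer: Gamma_xxx = -7544/3229, Gamma_xxy = 0, Gamma_xyy = 0, Gamma_yxx = -3984/3229, Gamma_yxy = 0, Gamma_yyy = 0

E = 157/36, F = -71/12, G = 149/16 at the point
E_x = -52/9, E_y = 0, F_x = 7/3, F_y = 0, G_x = 0, G_y = 0
EG - F^2 = 3229/576;  g^inv = (576/3229) * [[149/16, 71/12], [71/12, 157/36]]
first-kind symbols [ij,l] = (1/2)(d_i g_jl + d_j g_il - d_l g_ij): [xx,x] = E_x/2 = -26/9, [xx,y] = F_x - E_y/2 = 7/3, [xy,x] = E_y/2 = 0, [xy,y] = G_x/2 = 0, [yy,x] = F_y - G_x/2 = 0, [yy,y] = G_y/2 = 0
Gamma^x_ij = (G*[ij,x] - F*[ij,y])/(EG - F^2), Gamma^y_ij = (E*[ij,y] - F*[ij,x])/(EG - F^2)


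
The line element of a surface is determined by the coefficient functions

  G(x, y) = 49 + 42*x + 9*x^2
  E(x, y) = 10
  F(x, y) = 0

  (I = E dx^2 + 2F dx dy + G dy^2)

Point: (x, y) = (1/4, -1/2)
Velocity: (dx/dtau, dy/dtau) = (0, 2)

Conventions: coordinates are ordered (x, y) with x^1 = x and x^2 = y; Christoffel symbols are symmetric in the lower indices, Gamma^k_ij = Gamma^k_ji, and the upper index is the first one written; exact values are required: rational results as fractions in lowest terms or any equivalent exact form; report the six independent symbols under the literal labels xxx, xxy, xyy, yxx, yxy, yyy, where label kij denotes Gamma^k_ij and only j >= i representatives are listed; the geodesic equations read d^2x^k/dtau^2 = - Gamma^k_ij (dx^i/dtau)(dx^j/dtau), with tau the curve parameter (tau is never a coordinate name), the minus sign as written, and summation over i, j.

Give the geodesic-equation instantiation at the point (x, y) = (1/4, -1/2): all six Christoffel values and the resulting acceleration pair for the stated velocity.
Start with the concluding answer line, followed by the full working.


Answer: Gamma_xxx = 0, Gamma_xxy = 0, Gamma_xyy = -93/40, Gamma_yxx = 0, Gamma_yxy = 12/31, Gamma_yyy = 0; accelerations (d^2x/dtau^2, d^2y/dtau^2) = (93/10, 0)

E = 10, F = 0, G = 961/16 at the point
E_x = 0, E_y = 0, F_x = 0, F_y = 0, G_x = 93/2, G_y = 0
EG - F^2 = 4805/8;  g^inv = (8/4805) * [[961/16, 0], [0, 10]]
first-kind symbols [ij,l] = (1/2)(d_i g_jl + d_j g_il - d_l g_ij): [xx,x] = E_x/2 = 0, [xx,y] = F_x - E_y/2 = 0, [xy,x] = E_y/2 = 0, [xy,y] = G_x/2 = 93/4, [yy,x] = F_y - G_x/2 = -93/4, [yy,y] = G_y/2 = 0
Gamma^x_ij = (G*[ij,x] - F*[ij,y])/(EG - F^2), Gamma^y_ij = (E*[ij,y] - F*[ij,x])/(EG - F^2)
Gamma_xxx = 0, Gamma_xxy = 0, Gamma_xyy = -93/40, Gamma_yxx = 0, Gamma_yxy = 12/31, Gamma_yyy = 0
d^2x/dtau^2 = -(Gamma_xxx*(0)^2 + 2*Gamma_xxy*(0)*(2) + Gamma_xyy*(2)^2) = 93/10
d^2y/dtau^2 = -(Gamma_yxx*(0)^2 + 2*Gamma_yxy*(0)*(2) + Gamma_yyy*(2)^2) = 0


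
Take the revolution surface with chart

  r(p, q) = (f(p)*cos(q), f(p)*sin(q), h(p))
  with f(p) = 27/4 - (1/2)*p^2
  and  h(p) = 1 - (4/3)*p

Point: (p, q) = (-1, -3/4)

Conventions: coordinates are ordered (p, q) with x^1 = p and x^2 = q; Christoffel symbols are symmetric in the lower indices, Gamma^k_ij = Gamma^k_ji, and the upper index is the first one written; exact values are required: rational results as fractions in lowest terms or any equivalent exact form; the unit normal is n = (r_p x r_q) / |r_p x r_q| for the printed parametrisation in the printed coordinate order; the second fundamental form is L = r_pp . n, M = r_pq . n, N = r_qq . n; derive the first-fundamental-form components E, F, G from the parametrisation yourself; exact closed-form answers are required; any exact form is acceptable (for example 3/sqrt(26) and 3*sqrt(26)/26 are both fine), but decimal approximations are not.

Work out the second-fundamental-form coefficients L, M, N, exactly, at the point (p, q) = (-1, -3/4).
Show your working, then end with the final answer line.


f = 25/4, f' = 1, f'' = -1, h' = -4/3, h'' = 0
E = 25/9, F = 0, G = 625/16; answer radicand W^2 = 25/9
unnormalised second-form numerators: l = -4/3, m = 0, n = -25/3; L = l/sqrt(25/9), and similarly M = m/sqrt(W^2), N = n/sqrt(W^2)

Answer: L = -4/5, M = 0, N = -5


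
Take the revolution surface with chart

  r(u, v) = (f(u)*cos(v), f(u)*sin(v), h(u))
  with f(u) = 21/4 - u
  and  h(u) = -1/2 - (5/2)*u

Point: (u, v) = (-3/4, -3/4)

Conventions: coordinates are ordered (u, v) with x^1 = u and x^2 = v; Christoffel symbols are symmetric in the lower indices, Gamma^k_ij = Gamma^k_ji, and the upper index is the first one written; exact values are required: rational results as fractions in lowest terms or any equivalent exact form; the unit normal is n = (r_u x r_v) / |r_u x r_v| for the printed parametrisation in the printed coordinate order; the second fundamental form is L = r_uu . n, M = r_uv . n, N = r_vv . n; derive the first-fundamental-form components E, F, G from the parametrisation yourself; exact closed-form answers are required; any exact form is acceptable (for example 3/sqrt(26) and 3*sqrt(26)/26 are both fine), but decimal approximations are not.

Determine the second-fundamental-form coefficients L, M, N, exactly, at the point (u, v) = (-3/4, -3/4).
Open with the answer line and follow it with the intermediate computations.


Answer: L = 0, M = 0, N = -30*sqrt(29)/29

f = 6, f' = -1, f'' = 0, h' = -5/2, h'' = 0
E = 29/4, F = 0, G = 36; answer radicand W^2 = 29/4
unnormalised second-form numerators: l = 0, m = 0, n = -15; L = l/sqrt(29/4), and similarly M = m/sqrt(W^2), N = n/sqrt(W^2)


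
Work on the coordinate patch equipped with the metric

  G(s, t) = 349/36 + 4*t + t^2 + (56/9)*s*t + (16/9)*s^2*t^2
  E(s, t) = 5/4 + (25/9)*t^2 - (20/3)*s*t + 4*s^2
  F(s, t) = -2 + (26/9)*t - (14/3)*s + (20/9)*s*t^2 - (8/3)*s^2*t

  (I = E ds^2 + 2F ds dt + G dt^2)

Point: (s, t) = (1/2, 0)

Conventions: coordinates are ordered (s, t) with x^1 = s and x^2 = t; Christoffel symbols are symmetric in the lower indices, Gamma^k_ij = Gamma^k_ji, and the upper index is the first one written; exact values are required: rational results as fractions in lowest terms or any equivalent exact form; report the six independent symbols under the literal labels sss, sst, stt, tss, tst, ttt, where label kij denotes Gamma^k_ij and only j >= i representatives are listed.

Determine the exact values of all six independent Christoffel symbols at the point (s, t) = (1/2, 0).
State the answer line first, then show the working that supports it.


Answer: Gamma_sss = 40/19, Gamma_sst = -6980/1311, Gamma_stt = 47888/3933, Gamma_tss = 12/19, Gamma_tst = -1040/437, Gamma_ttt = 7616/1311

E = 9/4, F = -13/3, G = 349/36 at the point
E_s = 4, E_t = -10/3, F_s = -14/3, F_t = 20/9, G_s = 0, G_t = 64/9
EG - F^2 = 437/144;  g^inv = (144/437) * [[349/36, 13/3], [13/3, 9/4]]
first-kind symbols [ij,l] = (1/2)(d_i g_jl + d_j g_il - d_l g_ij): [ss,s] = E_s/2 = 2, [ss,t] = F_s - E_t/2 = -3, [st,s] = E_t/2 = -5/3, [st,t] = G_s/2 = 0, [tt,s] = F_t - G_s/2 = 20/9, [tt,t] = G_t/2 = 32/9
Gamma^s_ij = (G*[ij,s] - F*[ij,t])/(EG - F^2), Gamma^t_ij = (E*[ij,t] - F*[ij,s])/(EG - F^2)


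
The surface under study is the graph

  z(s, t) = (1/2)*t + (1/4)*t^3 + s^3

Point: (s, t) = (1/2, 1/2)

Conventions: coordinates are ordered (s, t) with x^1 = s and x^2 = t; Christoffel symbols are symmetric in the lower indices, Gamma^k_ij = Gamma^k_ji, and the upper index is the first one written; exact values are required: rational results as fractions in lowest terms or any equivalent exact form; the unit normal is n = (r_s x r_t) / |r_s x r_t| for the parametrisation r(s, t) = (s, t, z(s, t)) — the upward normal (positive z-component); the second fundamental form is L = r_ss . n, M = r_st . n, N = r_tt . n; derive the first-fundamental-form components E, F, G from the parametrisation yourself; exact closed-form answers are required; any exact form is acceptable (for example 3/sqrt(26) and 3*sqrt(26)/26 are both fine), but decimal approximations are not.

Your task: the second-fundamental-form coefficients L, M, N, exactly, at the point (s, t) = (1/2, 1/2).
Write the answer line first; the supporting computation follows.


Answer: L = 48*sqrt(521)/521, M = 0, N = 12*sqrt(521)/521

z_s = 3/4, z_t = 11/16, z_ss = 3, z_st = 0, z_tt = 3/4
E = 25/16, F = 33/64, G = 377/256; answer radicand W^2 = 521/256
unnormalised second-form numerators: l = 3, m = 0, n = 3/4; L = l/sqrt(521/256), and similarly M = m/sqrt(W^2), N = n/sqrt(W^2)


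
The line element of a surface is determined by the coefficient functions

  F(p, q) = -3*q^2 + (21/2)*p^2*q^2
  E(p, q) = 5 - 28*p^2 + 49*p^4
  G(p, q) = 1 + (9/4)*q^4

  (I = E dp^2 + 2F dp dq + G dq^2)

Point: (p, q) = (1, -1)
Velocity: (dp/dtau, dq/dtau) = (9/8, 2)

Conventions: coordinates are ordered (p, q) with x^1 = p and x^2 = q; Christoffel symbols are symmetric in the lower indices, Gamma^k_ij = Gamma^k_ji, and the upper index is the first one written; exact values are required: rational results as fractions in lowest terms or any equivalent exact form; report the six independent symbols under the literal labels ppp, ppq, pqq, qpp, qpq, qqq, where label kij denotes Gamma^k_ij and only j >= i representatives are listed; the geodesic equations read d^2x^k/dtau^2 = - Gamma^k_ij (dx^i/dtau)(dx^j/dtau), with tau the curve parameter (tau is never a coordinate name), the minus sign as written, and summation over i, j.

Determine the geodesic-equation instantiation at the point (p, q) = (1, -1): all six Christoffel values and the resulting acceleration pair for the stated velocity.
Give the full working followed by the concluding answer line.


E = 26, F = 15/2, G = 13/4 at the point
E_p = 140, E_q = 0, F_p = 21, F_q = -15, G_p = 0, G_q = -9
EG - F^2 = 113/4;  g^inv = (4/113) * [[13/4, -15/2], [-15/2, 26]]
first-kind symbols [ij,l] = (1/2)(d_i g_jl + d_j g_il - d_l g_ij): [pp,p] = E_p/2 = 70, [pp,q] = F_p - E_q/2 = 21, [pq,p] = E_q/2 = 0, [pq,q] = G_p/2 = 0, [qq,p] = F_q - G_p/2 = -15, [qq,q] = G_q/2 = -9/2
Gamma^p_ij = (G*[ij,p] - F*[ij,q])/(EG - F^2), Gamma^q_ij = (E*[ij,q] - F*[ij,p])/(EG - F^2)
Gamma_ppp = 280/113, Gamma_ppq = 0, Gamma_pqq = -60/113, Gamma_qpp = 84/113, Gamma_qpq = 0, Gamma_qqq = -18/113
d^2p/dtau^2 = -(Gamma_ppp*(9/8)^2 + 2*Gamma_ppq*(9/8)*(2) + Gamma_pqq*(2)^2) = -915/904
d^2q/dtau^2 = -(Gamma_qpp*(9/8)^2 + 2*Gamma_qpq*(9/8)*(2) + Gamma_qqq*(2)^2) = -549/1808

Answer: Gamma_ppp = 280/113, Gamma_ppq = 0, Gamma_pqq = -60/113, Gamma_qpp = 84/113, Gamma_qpq = 0, Gamma_qqq = -18/113; accelerations (d^2p/dtau^2, d^2q/dtau^2) = (-915/904, -549/1808)


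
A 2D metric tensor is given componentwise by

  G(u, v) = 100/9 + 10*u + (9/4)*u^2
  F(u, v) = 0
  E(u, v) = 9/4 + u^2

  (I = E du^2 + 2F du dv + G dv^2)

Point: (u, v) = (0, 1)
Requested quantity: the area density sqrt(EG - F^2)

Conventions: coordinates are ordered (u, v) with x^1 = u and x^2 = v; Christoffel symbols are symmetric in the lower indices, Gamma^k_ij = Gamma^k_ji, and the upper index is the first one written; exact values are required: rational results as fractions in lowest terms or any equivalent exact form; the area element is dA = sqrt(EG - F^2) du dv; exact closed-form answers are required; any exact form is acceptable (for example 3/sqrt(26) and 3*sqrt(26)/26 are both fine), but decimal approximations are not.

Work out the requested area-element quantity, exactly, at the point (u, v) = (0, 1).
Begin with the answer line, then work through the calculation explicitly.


Answer: sqrt(EG - F^2) = 5

E = 9/4, F = 0, G = 100/9; EG - F^2 = 25


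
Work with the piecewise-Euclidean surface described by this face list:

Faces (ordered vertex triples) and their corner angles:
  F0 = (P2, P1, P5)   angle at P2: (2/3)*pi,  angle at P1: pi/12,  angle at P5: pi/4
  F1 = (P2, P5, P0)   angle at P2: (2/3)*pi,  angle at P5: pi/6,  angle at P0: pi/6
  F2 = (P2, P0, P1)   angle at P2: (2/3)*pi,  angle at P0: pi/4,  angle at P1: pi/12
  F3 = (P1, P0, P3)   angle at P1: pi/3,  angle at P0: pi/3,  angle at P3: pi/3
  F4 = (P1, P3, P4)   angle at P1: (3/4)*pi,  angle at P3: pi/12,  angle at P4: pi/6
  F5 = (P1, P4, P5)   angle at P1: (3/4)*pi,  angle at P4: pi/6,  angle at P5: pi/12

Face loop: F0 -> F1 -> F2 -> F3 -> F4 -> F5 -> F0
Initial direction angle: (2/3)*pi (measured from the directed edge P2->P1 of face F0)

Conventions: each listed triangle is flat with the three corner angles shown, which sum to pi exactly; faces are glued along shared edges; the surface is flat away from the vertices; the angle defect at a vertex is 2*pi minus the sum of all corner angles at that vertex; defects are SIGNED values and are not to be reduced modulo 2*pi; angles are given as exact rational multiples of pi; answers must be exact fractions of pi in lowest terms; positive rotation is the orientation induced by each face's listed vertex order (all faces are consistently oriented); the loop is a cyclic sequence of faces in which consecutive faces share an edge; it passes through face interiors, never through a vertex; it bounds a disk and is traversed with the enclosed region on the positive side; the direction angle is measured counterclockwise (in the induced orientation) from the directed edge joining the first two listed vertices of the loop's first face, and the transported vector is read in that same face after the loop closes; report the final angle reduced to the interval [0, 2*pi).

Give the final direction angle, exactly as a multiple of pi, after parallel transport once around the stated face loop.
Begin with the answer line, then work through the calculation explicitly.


Answer: final direction angle = (2/3)*pi

enclosed vertex P1: corner angles sum to 2*pi, defect = 2*pi - 2*pi = 0
enclosed vertex P2: corner angles sum to 2*pi, defect = 2*pi - 2*pi = 0
transport around the loop rotates by the sum of enclosed defects; add to the initial angle mod 2*pi
final angle = (2/3)*pi + 0 = (2/3)*pi (mod 2*pi)


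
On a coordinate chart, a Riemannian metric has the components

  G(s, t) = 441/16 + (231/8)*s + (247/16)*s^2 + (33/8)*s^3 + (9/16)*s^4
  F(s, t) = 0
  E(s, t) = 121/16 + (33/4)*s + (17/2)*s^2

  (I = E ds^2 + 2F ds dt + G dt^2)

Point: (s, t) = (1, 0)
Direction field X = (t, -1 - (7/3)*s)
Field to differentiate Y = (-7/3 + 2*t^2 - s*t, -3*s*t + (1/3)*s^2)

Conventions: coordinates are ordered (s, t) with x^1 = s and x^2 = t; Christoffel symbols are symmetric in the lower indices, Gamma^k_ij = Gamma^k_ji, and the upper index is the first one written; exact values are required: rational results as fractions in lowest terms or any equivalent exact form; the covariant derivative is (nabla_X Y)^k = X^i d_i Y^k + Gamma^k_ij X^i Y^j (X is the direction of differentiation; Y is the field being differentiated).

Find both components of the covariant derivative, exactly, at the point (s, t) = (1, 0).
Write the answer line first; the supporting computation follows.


Answer: (nabla_X Y)^s = 17620/3501, (nabla_X Y)^t = 124/9

E = 389/16, F = 0, G = 1225/16 at the point
E_s = 101/4, E_t = 0, F_s = 0, F_t = 0, G_s = 595/8, G_t = 0
EG - F^2 = 476525/256;  g^inv = (256/476525) * [[1225/16, 0], [0, 389/16]]
first-kind symbols [ij,l] = (1/2)(d_i g_jl + d_j g_il - d_l g_ij): [ss,s] = E_s/2 = 101/8, [ss,t] = F_s - E_t/2 = 0, [st,s] = E_t/2 = 0, [st,t] = G_s/2 = 595/16, [tt,s] = F_t - G_s/2 = -595/16, [tt,t] = G_t/2 = 0
Gamma^s_ij = (G*[ij,s] - F*[ij,t])/(EG - F^2), Gamma^t_ij = (E*[ij,t] - F*[ij,s])/(EG - F^2)
Gamma_sss = 202/389, Gamma_sst = 0, Gamma_stt = -595/389, Gamma_tss = 0, Gamma_tst = 17/35, Gamma_ttt = 0
X = (0, -10/3), Y = (-7/3, 1/3) at the point


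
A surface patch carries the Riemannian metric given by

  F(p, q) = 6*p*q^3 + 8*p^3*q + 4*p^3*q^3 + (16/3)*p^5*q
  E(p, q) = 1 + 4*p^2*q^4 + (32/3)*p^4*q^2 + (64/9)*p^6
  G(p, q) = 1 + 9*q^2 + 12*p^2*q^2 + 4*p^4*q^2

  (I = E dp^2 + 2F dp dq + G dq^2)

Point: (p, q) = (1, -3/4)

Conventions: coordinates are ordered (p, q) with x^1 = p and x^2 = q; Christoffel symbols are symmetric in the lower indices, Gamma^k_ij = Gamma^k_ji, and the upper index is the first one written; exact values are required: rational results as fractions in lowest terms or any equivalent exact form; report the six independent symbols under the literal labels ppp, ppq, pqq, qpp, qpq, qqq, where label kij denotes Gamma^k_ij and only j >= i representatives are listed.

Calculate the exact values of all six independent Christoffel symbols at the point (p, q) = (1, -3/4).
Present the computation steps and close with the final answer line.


E = 8857/576, F = -455/32, G = 241/16 at the point
E_p = 6643/96, E_q = -91/4, F_p = -1459/32, F_q = 725/24, G_p = 45/2, G_q = -75/2
EG - F^2 = 16957/576;  g^inv = (576/16957) * [[241/16, 455/32], [455/32, 8857/576]]
first-kind symbols [ij,l] = (1/2)(d_i g_jl + d_j g_il - d_l g_ij): [pp,p] = E_p/2 = 6643/192, [pp,q] = F_p - E_q/2 = -1095/32, [pq,p] = E_q/2 = -91/8, [pq,q] = G_p/2 = 45/4, [qq,p] = F_q - G_p/2 = 455/24, [qq,q] = G_q/2 = -75/4
Gamma^p_ij = (G*[ij,p] - F*[ij,q])/(EG - F^2), Gamma^q_ij = (E*[ij,q] - F*[ij,p])/(EG - F^2)

Answer: Gamma_ppp = 19929/16957, Gamma_ppq = -6552/16957, Gamma_pqq = 10920/16957, Gamma_qpp = -19710/16957, Gamma_qpq = 6480/16957, Gamma_qqq = -10800/16957


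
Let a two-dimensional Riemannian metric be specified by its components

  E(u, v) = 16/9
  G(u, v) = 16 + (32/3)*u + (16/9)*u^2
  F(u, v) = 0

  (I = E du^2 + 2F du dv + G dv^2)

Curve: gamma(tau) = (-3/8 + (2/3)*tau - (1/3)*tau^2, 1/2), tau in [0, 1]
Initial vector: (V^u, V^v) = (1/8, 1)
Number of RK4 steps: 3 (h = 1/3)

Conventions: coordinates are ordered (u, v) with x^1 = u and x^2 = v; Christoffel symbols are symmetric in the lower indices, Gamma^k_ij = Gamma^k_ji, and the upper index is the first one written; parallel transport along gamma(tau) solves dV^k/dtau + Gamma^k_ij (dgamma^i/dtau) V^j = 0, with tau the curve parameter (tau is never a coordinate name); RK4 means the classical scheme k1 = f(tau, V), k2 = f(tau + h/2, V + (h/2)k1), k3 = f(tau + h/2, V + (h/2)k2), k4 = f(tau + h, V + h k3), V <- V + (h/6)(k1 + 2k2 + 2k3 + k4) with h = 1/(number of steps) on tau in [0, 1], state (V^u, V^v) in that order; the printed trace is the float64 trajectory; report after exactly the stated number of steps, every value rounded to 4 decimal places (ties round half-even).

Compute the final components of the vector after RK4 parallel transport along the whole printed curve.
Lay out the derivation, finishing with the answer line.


gamma'(tau) = (2/3 - (2/3)*tau, 0); f(tau, V)^k = -Gamma^k_ij(gamma(tau)) gamma'^i(tau) V^j; h = 1/3; intermediate values shown to 6 dp
curve data and Christoffel symbols at the stage parameters:
  tau = 0.000000: gamma = (-0.375000, 0.500000), gamma' = (0.666667, 0.000000); Gamma_uuu = 0.000000, Gamma_uuv = 0.000000, Gamma_uvv = -2.625000, Gamma_vuu = 0.000000, Gamma_vuv = 0.380952, Gamma_vvv = 0.000000
  tau = 0.166667: gamma = (-0.273148, 0.500000), gamma' = (0.555556, 0.000000); Gamma_uuu = 0.000000, Gamma_uuv = 0.000000, Gamma_uvv = -2.726852, Gamma_vuu = 0.000000, Gamma_vuv = 0.366723, Gamma_vvv = 0.000000
  tau = 0.333333: gamma = (-0.189815, 0.500000), gamma' = (0.444444, 0.000000); Gamma_uuu = 0.000000, Gamma_uuv = 0.000000, Gamma_uvv = -2.810185, Gamma_vuu = 0.000000, Gamma_vuv = 0.355848, Gamma_vvv = 0.000000
  tau = 0.500000: gamma = (-0.125000, 0.500000), gamma' = (0.333333, 0.000000); Gamma_uuu = 0.000000, Gamma_uuv = 0.000000, Gamma_uvv = -2.875000, Gamma_vuu = 0.000000, Gamma_vuv = 0.347826, Gamma_vvv = 0.000000
  tau = 0.666667: gamma = (-0.078704, 0.500000), gamma' = (0.222222, 0.000000); Gamma_uuu = 0.000000, Gamma_uuv = 0.000000, Gamma_uvv = -2.921296, Gamma_vuu = 0.000000, Gamma_vuv = 0.342314, Gamma_vvv = 0.000000
  tau = 0.833333: gamma = (-0.050926, 0.500000), gamma' = (0.111111, 0.000000); Gamma_uuu = 0.000000, Gamma_uuv = 0.000000, Gamma_uvv = -2.949074, Gamma_vuu = 0.000000, Gamma_vuv = 0.339089, Gamma_vvv = 0.000000
  tau = 1.000000: gamma = (-0.041667, 0.500000), gamma' = (0.000000, 0.000000); Gamma_uuu = 0.000000, Gamma_uuv = 0.000000, Gamma_uvv = -2.958333, Gamma_vuu = 0.000000, Gamma_vuv = 0.338028, Gamma_vvv = 0.000000
step 0: V^u = 0.1250, V^v = 1.0000
step 1: k1 = (0.000000, -0.253968), k2 = (0.000000, -0.195111), k3 = (0.000000, -0.197110), k4 = (0.000000, -0.147764); V <- V + (h/6)(k1 + 2k2 + 2k3 + k4): V^u = 0.1250, V^v = 0.9341
step 2: k1 = (0.000000, -0.147733), k2 = (0.000000, -0.105447), k3 = (0.000000, -0.106264), k4 = (0.000000, -0.068362); V <- V + (h/6)(k1 + 2k2 + 2k3 + k4): V^u = 0.1250, V^v = 0.8986
step 3: k1 = (0.000000, -0.068354), k2 = (0.000000, -0.033426), k3 = (0.000000, -0.033645), k4 = (0.000000, 0.000000); V <- V + (h/6)(k1 + 2k2 + 2k3 + k4): V^u = 0.1250, V^v = 0.8873

Answer: V^u = 0.1250, V^v = 0.8873


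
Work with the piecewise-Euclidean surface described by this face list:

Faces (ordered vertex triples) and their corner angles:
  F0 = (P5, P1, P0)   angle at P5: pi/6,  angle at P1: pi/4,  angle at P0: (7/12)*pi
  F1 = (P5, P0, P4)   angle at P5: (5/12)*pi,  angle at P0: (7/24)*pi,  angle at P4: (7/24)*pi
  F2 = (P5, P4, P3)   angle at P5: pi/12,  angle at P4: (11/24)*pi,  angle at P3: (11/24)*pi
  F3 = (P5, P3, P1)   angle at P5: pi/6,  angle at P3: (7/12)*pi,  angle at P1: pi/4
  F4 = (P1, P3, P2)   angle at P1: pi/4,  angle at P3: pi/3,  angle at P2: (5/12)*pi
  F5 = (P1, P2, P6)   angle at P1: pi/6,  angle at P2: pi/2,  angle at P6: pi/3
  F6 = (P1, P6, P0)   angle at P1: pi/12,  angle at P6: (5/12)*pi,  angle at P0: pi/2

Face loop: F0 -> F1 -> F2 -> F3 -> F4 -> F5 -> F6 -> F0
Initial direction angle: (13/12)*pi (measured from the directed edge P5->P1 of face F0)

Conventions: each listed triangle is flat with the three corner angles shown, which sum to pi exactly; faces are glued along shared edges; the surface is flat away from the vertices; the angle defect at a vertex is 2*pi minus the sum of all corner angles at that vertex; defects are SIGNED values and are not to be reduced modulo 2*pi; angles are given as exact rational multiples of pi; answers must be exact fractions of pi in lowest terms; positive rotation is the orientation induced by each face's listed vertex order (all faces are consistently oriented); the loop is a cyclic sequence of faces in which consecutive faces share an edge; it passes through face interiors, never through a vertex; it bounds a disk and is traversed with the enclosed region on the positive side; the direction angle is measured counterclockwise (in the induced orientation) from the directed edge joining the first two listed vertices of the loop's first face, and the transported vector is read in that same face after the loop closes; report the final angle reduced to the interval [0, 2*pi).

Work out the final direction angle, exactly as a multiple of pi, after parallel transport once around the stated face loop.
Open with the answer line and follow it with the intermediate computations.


Answer: final direction angle = (5/4)*pi

enclosed vertex P1: corner angles sum to pi, defect = 2*pi - pi = pi
enclosed vertex P5: corner angles sum to (5/6)*pi, defect = 2*pi - (5/6)*pi = (7/6)*pi
holonomy = initial angle + sum of enclosed defects (mod 2*pi), positive in the induced orientation
final angle = (13/12)*pi + (13/6)*pi = (5/4)*pi (mod 2*pi)


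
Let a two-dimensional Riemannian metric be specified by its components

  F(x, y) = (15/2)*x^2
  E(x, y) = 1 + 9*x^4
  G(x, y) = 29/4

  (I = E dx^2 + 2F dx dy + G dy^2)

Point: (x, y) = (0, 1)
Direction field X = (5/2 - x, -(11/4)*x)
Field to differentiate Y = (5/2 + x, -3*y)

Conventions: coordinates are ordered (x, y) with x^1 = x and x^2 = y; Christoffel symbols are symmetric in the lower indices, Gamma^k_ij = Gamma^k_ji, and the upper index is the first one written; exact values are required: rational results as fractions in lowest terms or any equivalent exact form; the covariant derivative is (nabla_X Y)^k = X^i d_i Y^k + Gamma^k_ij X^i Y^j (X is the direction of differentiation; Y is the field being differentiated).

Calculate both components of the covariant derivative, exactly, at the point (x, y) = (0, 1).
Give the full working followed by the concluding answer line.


E = 1, F = 0, G = 29/4 at the point
E_x = 0, E_y = 0, F_x = 0, F_y = 0, G_x = 0, G_y = 0
EG - F^2 = 29/4;  g^inv = (4/29) * [[29/4, 0], [0, 1]]
first-kind symbols [ij,l] = (1/2)(d_i g_jl + d_j g_il - d_l g_ij): [xx,x] = E_x/2 = 0, [xx,y] = F_x - E_y/2 = 0, [xy,x] = E_y/2 = 0, [xy,y] = G_x/2 = 0, [yy,x] = F_y - G_x/2 = 0, [yy,y] = G_y/2 = 0
Gamma^x_ij = (G*[ij,x] - F*[ij,y])/(EG - F^2), Gamma^y_ij = (E*[ij,y] - F*[ij,x])/(EG - F^2)
Gamma_xxx = 0, Gamma_xxy = 0, Gamma_xyy = 0, Gamma_yxx = 0, Gamma_yxy = 0, Gamma_yyy = 0
X = (5/2, 0), Y = (5/2, -3) at the point

Answer: (nabla_X Y)^x = 5/2, (nabla_X Y)^y = 0


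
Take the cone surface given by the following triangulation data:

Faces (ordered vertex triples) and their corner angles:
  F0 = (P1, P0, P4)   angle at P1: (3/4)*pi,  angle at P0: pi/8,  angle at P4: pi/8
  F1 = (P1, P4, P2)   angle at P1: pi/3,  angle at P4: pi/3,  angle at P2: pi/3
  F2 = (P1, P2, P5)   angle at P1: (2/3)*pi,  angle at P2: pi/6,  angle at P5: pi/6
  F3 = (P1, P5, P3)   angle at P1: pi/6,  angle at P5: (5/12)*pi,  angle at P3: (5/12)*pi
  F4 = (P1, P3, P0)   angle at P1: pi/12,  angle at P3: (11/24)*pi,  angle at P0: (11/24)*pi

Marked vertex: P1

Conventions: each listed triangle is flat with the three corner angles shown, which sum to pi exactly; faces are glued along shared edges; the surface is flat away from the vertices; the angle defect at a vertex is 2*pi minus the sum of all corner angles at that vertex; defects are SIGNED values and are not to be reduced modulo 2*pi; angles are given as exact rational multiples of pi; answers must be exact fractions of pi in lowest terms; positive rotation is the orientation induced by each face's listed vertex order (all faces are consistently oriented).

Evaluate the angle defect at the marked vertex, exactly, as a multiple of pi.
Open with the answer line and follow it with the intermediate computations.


Answer: defect(P1) = 0

Sum of corner angles at P1: 2*pi
defect = 2*pi - 2*pi


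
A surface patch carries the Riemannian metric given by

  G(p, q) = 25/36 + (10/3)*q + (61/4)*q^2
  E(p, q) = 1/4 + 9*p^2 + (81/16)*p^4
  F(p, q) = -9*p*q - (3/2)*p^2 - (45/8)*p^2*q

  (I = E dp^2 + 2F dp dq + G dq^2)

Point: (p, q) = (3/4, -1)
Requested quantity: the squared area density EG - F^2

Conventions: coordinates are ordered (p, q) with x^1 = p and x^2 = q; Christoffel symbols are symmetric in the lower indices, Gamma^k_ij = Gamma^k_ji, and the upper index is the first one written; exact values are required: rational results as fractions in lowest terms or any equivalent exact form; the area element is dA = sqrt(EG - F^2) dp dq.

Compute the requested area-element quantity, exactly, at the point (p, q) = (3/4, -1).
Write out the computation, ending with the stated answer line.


E = 28321/4096, F = 1161/128, G = 227/18; EG - F^2 = 726445/147456

Answer: EG - F^2 = 726445/147456


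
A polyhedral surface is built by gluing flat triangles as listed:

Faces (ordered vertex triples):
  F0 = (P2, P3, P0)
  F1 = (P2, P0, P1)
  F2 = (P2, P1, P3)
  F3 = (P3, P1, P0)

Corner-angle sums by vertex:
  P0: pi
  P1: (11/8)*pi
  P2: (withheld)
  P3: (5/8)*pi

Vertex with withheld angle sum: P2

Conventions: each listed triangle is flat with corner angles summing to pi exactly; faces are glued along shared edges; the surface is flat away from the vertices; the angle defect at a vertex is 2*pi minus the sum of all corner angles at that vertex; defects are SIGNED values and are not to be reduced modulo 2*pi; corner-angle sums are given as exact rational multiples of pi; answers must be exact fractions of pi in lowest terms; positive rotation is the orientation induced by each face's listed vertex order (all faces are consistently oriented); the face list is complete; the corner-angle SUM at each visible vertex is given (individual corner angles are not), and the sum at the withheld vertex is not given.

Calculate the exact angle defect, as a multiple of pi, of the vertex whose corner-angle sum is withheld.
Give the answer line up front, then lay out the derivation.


Answer: defect(P2) = pi

V = 4, E = 6, F = 4; chi = V - E + F = 2
Gauss-Bonnet: total defect = 2*pi*chi = 4*pi; visible defects sum to 3*pi


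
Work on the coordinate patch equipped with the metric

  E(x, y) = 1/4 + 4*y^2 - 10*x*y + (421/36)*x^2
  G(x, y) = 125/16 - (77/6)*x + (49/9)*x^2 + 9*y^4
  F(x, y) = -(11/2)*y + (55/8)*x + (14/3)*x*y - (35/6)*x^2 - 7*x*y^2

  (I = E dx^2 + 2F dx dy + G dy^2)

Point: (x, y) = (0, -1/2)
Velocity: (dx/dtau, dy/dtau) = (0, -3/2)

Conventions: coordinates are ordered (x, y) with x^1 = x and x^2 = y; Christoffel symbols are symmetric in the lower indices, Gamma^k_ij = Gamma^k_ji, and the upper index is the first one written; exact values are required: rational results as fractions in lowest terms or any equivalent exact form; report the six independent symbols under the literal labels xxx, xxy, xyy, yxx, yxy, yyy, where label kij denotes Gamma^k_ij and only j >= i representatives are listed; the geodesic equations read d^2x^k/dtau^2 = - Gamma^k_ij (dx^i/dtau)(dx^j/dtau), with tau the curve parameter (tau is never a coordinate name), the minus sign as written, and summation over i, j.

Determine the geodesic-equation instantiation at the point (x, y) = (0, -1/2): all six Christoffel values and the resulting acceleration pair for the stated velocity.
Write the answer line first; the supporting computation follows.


Answer: Gamma_xxx = 745/279, Gamma_xxy = 86/279, Gamma_xyy = 1331/279, Gamma_yxx = -85/279, Gamma_yxy = -242/279, Gamma_yyy = -512/279; accelerations (d^2x/dtau^2, d^2y/dtau^2) = (-1331/124, 128/31)

E = 5/4, F = 11/4, G = 67/8 at the point
E_x = 5, E_y = -4, F_x = 67/24, F_y = -11/2, G_x = -77/6, G_y = -9/2
EG - F^2 = 93/32;  g^inv = (32/93) * [[67/8, -11/4], [-11/4, 5/4]]
first-kind symbols [ij,l] = (1/2)(d_i g_jl + d_j g_il - d_l g_ij): [xx,x] = E_x/2 = 5/2, [xx,y] = F_x - E_y/2 = 115/24, [xy,x] = E_y/2 = -2, [xy,y] = G_x/2 = -77/12, [yy,x] = F_y - G_x/2 = 11/12, [yy,y] = G_y/2 = -9/4
Gamma^x_ij = (G*[ij,x] - F*[ij,y])/(EG - F^2), Gamma^y_ij = (E*[ij,y] - F*[ij,x])/(EG - F^2)
Gamma_xxx = 745/279, Gamma_xxy = 86/279, Gamma_xyy = 1331/279, Gamma_yxx = -85/279, Gamma_yxy = -242/279, Gamma_yyy = -512/279
d^2x/dtau^2 = -(Gamma_xxx*(0)^2 + 2*Gamma_xxy*(0)*(-3/2) + Gamma_xyy*(-3/2)^2) = -1331/124
d^2y/dtau^2 = -(Gamma_yxx*(0)^2 + 2*Gamma_yxy*(0)*(-3/2) + Gamma_yyy*(-3/2)^2) = 128/31


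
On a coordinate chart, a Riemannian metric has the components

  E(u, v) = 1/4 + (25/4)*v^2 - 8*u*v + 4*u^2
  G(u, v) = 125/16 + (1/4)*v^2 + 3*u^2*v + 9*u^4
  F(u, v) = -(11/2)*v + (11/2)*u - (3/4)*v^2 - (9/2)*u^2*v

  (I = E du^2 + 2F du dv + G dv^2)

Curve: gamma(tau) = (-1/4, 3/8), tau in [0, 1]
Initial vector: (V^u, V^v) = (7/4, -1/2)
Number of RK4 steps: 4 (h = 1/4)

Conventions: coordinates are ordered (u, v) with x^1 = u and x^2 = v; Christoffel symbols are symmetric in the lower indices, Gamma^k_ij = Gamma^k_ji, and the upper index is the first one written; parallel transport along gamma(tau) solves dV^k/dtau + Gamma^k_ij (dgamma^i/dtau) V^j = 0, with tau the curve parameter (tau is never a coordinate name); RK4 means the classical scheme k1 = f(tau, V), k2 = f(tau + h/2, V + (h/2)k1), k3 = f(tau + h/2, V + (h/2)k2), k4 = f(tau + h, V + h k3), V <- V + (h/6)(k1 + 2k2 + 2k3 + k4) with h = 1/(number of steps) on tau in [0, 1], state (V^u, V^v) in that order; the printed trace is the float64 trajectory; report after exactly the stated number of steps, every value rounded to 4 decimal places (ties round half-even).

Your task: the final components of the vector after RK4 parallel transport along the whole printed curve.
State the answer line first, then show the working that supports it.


Answer: V^u = 1.7500, V^v = -0.5000

gamma'(tau) = (0, 0); f(tau, V)^k = -Gamma^k_ij(gamma(tau)) gamma'^i(tau) V^j; h = 1/4; intermediate values shown to 6 dp
curve data and Christoffel symbols at the stage parameters:
  tau = 0.000000: gamma = (-0.250000, 0.375000), gamma' = (0.000000, 0.000000); Gamma_uuu = -2.468676, Gamma_uuv = 6.778609, Gamma_uvv = -12.511161, Gamma_vuu = -0.755277, Gamma_vuv = 3.038910, Gamma_vvv = -5.715827
  tau = 0.125000: gamma = (-0.250000, 0.375000), gamma' = (0.000000, 0.000000); Gamma_uuu = -2.468676, Gamma_uuv = 6.778609, Gamma_uvv = -12.511161, Gamma_vuu = -0.755277, Gamma_vuv = 3.038910, Gamma_vvv = -5.715827
  tau = 0.250000: gamma = (-0.250000, 0.375000), gamma' = (0.000000, 0.000000); Gamma_uuu = -2.468676, Gamma_uuv = 6.778609, Gamma_uvv = -12.511161, Gamma_vuu = -0.755277, Gamma_vuv = 3.038910, Gamma_vvv = -5.715827
  tau = 0.375000: gamma = (-0.250000, 0.375000), gamma' = (0.000000, 0.000000); Gamma_uuu = -2.468676, Gamma_uuv = 6.778609, Gamma_uvv = -12.511161, Gamma_vuu = -0.755277, Gamma_vuv = 3.038910, Gamma_vvv = -5.715827
  tau = 0.500000: gamma = (-0.250000, 0.375000), gamma' = (0.000000, 0.000000); Gamma_uuu = -2.468676, Gamma_uuv = 6.778609, Gamma_uvv = -12.511161, Gamma_vuu = -0.755277, Gamma_vuv = 3.038910, Gamma_vvv = -5.715827
  tau = 0.625000: gamma = (-0.250000, 0.375000), gamma' = (0.000000, 0.000000); Gamma_uuu = -2.468676, Gamma_uuv = 6.778609, Gamma_uvv = -12.511161, Gamma_vuu = -0.755277, Gamma_vuv = 3.038910, Gamma_vvv = -5.715827
  tau = 0.750000: gamma = (-0.250000, 0.375000), gamma' = (0.000000, 0.000000); Gamma_uuu = -2.468676, Gamma_uuv = 6.778609, Gamma_uvv = -12.511161, Gamma_vuu = -0.755277, Gamma_vuv = 3.038910, Gamma_vvv = -5.715827
  tau = 0.875000: gamma = (-0.250000, 0.375000), gamma' = (0.000000, 0.000000); Gamma_uuu = -2.468676, Gamma_uuv = 6.778609, Gamma_uvv = -12.511161, Gamma_vuu = -0.755277, Gamma_vuv = 3.038910, Gamma_vvv = -5.715827
  tau = 1.000000: gamma = (-0.250000, 0.375000), gamma' = (0.000000, 0.000000); Gamma_uuu = -2.468676, Gamma_uuv = 6.778609, Gamma_uvv = -12.511161, Gamma_vuu = -0.755277, Gamma_vuv = 3.038910, Gamma_vvv = -5.715827
step 0: V^u = 1.7500, V^v = -0.5000
step 1: k1 = (0.000000, 0.000000), k2 = (0.000000, 0.000000), k3 = (0.000000, 0.000000), k4 = (0.000000, 0.000000); V <- V + (h/6)(k1 + 2k2 + 2k3 + k4): V^u = 1.7500, V^v = -0.5000
step 2: k1 = (0.000000, 0.000000), k2 = (0.000000, 0.000000), k3 = (0.000000, 0.000000), k4 = (0.000000, 0.000000); V <- V + (h/6)(k1 + 2k2 + 2k3 + k4): V^u = 1.7500, V^v = -0.5000
step 3: k1 = (0.000000, 0.000000), k2 = (0.000000, 0.000000), k3 = (0.000000, 0.000000), k4 = (0.000000, 0.000000); V <- V + (h/6)(k1 + 2k2 + 2k3 + k4): V^u = 1.7500, V^v = -0.5000
step 4: k1 = (0.000000, 0.000000), k2 = (0.000000, 0.000000), k3 = (0.000000, 0.000000), k4 = (0.000000, 0.000000); V <- V + (h/6)(k1 + 2k2 + 2k3 + k4): V^u = 1.7500, V^v = -0.5000
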